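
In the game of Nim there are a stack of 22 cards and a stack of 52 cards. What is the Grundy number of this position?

34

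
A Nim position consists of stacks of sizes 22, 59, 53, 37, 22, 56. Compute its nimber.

19

Compute the nim-sum pairwise:
22 ^ 59 = 45
45 ^ 53 = 24
24 ^ 37 = 61
61 ^ 22 = 43
43 ^ 56 = 19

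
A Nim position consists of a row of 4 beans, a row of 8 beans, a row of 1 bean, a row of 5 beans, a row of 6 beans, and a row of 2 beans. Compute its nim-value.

Write each in binary and XOR column by column:
  0100  (4)
  1000  (8)
  0001  (1)
  0101  (5)
  0110  (6)
  0010  (2)
  ----
  1100  (12)

12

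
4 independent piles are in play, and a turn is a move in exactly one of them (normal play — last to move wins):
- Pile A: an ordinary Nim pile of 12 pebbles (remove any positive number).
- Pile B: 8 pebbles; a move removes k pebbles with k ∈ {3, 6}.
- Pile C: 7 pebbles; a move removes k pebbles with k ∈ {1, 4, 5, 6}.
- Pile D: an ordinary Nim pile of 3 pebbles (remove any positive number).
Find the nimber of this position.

Pile A is a plain Nim pile of size 12, so its Grundy value is 12.
Grundy values for pile B (subtraction set {3, 6}):
g(0) = mex{} = 0
g(1) = mex{} = 0
g(2) = mex{} = 0
g(3) = mex{0} = 1
g(4) = mex{0} = 1
g(5) = mex{0} = 1
g(6) = mex{0,1} = 2
g(7) = mex{0,1} = 2
g(8) = mex{0,1} = 2
So g(8) = 2.
Build the Grundy sequence for pile C with g(k) = mex{g(k−s) : s ∈ {1, 4, 5, 6}, s ≤ k}:
g(0) = mex{} = 0
g(1) = mex{0} = 1
g(2) = mex{1} = 0
g(3) = mex{0} = 1
g(4) = mex{0,1} = 2
g(5) = mex{0,1,2} = 3
g(6) = mex{0,1,3} = 2
g(7) = mex{0,1,2} = 3
So g(7) = 3.
Pile D is a plain Nim pile of size 3, so its Grundy value is 3.
The value of a disjunctive sum is the nim-sum of the parts.
Combined value = 12 XOR 2 XOR 3 XOR 3 = 14.

14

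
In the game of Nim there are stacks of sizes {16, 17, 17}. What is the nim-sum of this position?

Compute the nim-sum pairwise:
16 XOR 17 = 1
1 XOR 17 = 16

16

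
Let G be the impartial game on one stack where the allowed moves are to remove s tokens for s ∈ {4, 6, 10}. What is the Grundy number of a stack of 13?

3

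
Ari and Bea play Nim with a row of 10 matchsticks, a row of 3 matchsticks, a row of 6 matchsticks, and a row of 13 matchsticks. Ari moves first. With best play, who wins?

Ari wins

In binary:
  1010  (10)
  0011  (3)
  0110  (6)
  1101  (13)
  ----
  0010  (2)
The nim-sum is 2 ≠ 0, so this is an N-position: the player to move can win; Ari has a winning move.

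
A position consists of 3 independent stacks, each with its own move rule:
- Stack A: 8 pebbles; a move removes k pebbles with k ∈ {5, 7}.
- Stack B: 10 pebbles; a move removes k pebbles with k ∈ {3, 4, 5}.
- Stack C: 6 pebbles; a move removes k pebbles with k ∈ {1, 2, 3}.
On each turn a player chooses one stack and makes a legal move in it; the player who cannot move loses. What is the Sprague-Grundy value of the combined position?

For stack A, compute g(0), g(1), … with moves {5, 7}:
g(0) = mex{} = 0
g(1) = mex{} = 0
g(2) = mex{} = 0
g(3) = mex{} = 0
g(4) = mex{} = 0
g(5) = mex{0} = 1
g(6) = mex{0} = 1
g(7) = mex{0} = 1
g(8) = mex{0} = 1
So g(8) = 1.
Grundy values for stack B (subtraction set {3, 4, 5}):
g(0) = mex{} = 0
g(1) = mex{} = 0
g(2) = mex{} = 0
g(3) = mex{0} = 1
g(4) = mex{0} = 1
g(5) = mex{0} = 1
g(6) = mex{0,1} = 2
g(7) = mex{0,1} = 2
g(8) = mex{1} = 0
g(9) = mex{1,2} = 0
g(10) = mex{1,2} = 0
So g(10) = 0.
Grundy values for stack C (subtraction set {1, 2, 3}):
k:     0  1  2  3  4  5  6
g(k):  0  1  2  3  0  1  2
So g(6) = 2.
The value of a disjunctive sum is the nim-sum of the parts.
Combined value = 1 ⊕ 0 ⊕ 2 = 3.

3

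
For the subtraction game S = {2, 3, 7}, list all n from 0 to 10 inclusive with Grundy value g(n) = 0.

0, 1, 5, 6, 10

Build the Grundy sequence with g(k) = mex{g(k−s) : s ∈ {2, 3, 7}, s ≤ k}:
g(0) = mex{} = 0
g(1) = mex{} = 0
g(2) = mex{0} = 1
g(3) = mex{0} = 1
g(4) = mex{0,1} = 2
g(5) = mex{1} = 0
g(6) = mex{1,2} = 0
g(7) = mex{0,2} = 1
g(8) = mex{0} = 1
g(9) = mex{0,1} = 2
g(10) = mex{1} = 0
The P-positions (g = 0) in 0..10 are 0, 1, 5, 6, 10.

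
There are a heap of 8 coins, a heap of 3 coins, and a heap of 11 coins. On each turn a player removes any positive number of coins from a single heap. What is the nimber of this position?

Bitwise XOR of the heap sizes:
  1000  (8)
  0011  (3)
  1011  (11)
  ----
  0000  (0)

0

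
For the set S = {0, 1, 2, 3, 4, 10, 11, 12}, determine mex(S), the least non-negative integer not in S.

5

The values 0, 1, 2, 3, 4 are all present; 5 is the first non-negative integer missing from the set.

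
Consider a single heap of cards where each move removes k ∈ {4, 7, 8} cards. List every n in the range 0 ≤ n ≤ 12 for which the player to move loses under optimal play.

Build the Grundy sequence with g(k) = mex{g(k−s) : s ∈ {4, 7, 8}, s ≤ k}:
g(0) = mex{} = 0
g(1) = mex{} = 0
g(2) = mex{} = 0
g(3) = mex{} = 0
g(4) = mex{0} = 1
g(5) = mex{0} = 1
g(6) = mex{0} = 1
g(7) = mex{0} = 1
g(8) = mex{0,1} = 2
g(9) = mex{0,1} = 2
g(10) = mex{0,1} = 2
g(11) = mex{0,1} = 2
g(12) = mex{1,2} = 0
The P-positions (g = 0) in 0..12 are 0, 1, 2, 3, 12.

0, 1, 2, 3, 12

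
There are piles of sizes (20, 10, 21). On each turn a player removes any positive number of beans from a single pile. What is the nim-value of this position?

Nim-sum: 20 XOR 10 XOR 21 = 11.

11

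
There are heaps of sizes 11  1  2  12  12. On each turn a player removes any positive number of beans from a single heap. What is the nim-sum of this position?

8

Write each in binary and XOR column by column:
  1011  (11)
  0001  (1)
  0010  (2)
  1100  (12)
  1100  (12)
  ----
  1000  (8)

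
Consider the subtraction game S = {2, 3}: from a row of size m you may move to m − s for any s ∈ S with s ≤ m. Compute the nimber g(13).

Build the Grundy sequence with g(k) = mex{g(k−s) : s ∈ {2, 3}, s ≤ k}:
g(0) = mex{} = 0
g(1) = mex{} = 0
g(2) = mex{0} = 1
g(3) = mex{0} = 1
g(4) = mex{0,1} = 2
g(5) = mex{1} = 0
g(6) = mex{1,2} = 0
g(7) = mex{0,2} = 1
g(8) = mex{0} = 1
g(9) = mex{0,1} = 2
g(10) = mex{1} = 0
g(11) = mex{1,2} = 0
g(12) = mex{0,2} = 1
g(13) = mex{0} = 1
So g(13) = 1.

1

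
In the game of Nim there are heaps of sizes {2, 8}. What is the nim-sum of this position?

Compute the nim-sum pairwise:
2 ^ 8 = 10

10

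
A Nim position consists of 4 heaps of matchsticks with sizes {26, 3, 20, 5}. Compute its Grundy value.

In binary:
  11010  (26)
  00011  (3)
  10100  (20)
  00101  (5)
  -----
  01000  (8)

8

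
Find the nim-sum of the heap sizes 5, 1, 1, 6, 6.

5

Nim-sum: 5 XOR 1 XOR 1 XOR 6 XOR 6 = 5.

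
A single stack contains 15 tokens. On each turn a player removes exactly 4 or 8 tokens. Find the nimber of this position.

0

Build the Grundy sequence with g(k) = mex{g(k−s) : s ∈ {4, 8}, s ≤ k}:
k:     0  1  2  3  4  5  6  7  8  9 10 11 12 13 14 15
g(k):  0  0  0  0  1  1  1  1  2  2  2  2  0  0  0  0
So g(15) = 0.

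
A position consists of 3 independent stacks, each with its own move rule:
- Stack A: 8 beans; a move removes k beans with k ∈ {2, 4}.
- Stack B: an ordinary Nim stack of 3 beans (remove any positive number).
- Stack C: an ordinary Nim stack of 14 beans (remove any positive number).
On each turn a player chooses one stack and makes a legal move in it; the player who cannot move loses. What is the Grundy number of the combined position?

12

Grundy values for stack A (subtraction set {2, 4}):
g(0) = mex{} = 0
g(1) = mex{} = 0
g(2) = mex{0} = 1
g(3) = mex{0} = 1
g(4) = mex{0,1} = 2
g(5) = mex{0,1} = 2
g(6) = mex{1,2} = 0
g(7) = mex{1,2} = 0
g(8) = mex{0,2} = 1
So g(8) = 1.
Stack B is a plain Nim stack of size 3, so its Grundy value is 3.
Stack C is a plain Nim stack of size 14, so its Grundy value is 14.
The value of a disjunctive sum is the nim-sum of the parts.
Combined value = 1 XOR 3 XOR 14 = 12.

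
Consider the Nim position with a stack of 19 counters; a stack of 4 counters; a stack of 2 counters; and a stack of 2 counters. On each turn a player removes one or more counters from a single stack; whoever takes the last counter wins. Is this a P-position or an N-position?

N-position

In binary:
  10011  (19)
  00100  (4)
  00010  (2)
  00010  (2)
  -----
  10111  (23)
The nim-sum is 23 ≠ 0, so this is an N-position: the player to move can win.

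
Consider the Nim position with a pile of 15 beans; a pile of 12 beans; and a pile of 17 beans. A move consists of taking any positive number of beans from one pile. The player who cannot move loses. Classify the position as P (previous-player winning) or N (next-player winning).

N-position

In binary:
  01111  (15)
  01100  (12)
  10001  (17)
  -----
  10010  (18)
The nim-sum is 18 ≠ 0, so this is an N-position: the player to move can win.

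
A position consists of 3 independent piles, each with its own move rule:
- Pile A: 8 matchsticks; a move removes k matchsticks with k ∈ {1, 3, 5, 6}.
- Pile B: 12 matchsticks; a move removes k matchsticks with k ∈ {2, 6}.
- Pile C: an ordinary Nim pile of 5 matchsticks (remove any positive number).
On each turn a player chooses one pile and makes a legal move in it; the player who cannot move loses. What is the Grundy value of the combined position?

7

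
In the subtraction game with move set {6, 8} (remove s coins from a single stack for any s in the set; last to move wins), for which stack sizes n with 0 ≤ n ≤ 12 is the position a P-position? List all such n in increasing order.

0, 1, 2, 3, 4, 5

Grundy values for subtraction set {6, 8}:
k:     0  1  2  3  4  5  6  7  8  9 10 11 12
g(k):  0  0  0  0  0  0  1  1  1  1  1  1  2
The P-positions (g = 0) in 0..12 are 0, 1, 2, 3, 4, 5.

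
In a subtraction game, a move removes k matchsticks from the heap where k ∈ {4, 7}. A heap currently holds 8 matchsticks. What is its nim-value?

2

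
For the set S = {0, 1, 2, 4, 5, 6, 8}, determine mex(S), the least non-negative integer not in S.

3

The values 0, 1, 2 are all present; 3 is the first non-negative integer missing from the set.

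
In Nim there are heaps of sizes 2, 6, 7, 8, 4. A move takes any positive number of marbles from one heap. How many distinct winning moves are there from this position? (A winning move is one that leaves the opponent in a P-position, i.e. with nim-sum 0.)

1

Nim-sum: 2 ^ 6 ^ 7 ^ 8 ^ 4 = 15.
The overall nim-sum is X = 15. A heap of size p has a winning move iff p XOR X < p (reduce it to p XOR X).
  2: 2 XOR 15 = 13 ≥ 2 — no move.
  6: 6 XOR 15 = 9 ≥ 6 — no move.
  7: 7 XOR 15 = 8 ≥ 7 — no move.
  8: 8 XOR 15 = 7 < 8 — winning move (to 7).
  4: 4 XOR 15 = 11 ≥ 4 — no move.
That gives 1 winning move.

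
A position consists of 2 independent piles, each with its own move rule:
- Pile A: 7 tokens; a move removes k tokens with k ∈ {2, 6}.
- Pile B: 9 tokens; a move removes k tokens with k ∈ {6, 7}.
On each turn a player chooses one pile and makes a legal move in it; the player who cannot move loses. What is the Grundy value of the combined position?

0

Build the Grundy sequence for pile A with g(k) = mex{g(k−s) : s ∈ {2, 6}, s ≤ k}:
g(0) = mex{} = 0
g(1) = mex{} = 0
g(2) = mex{0} = 1
g(3) = mex{0} = 1
g(4) = mex{1} = 0
g(5) = mex{1} = 0
g(6) = mex{0} = 1
g(7) = mex{0} = 1
So g(7) = 1.
Build the Grundy sequence for pile B with g(k) = mex{g(k−s) : s ∈ {6, 7}, s ≤ k}:
g(0) = mex{} = 0
g(1) = mex{} = 0
g(2) = mex{} = 0
g(3) = mex{} = 0
g(4) = mex{} = 0
g(5) = mex{} = 0
g(6) = mex{0} = 1
g(7) = mex{0} = 1
g(8) = mex{0} = 1
g(9) = mex{0} = 1
So g(9) = 1.
By the Sprague-Grundy theorem, the Grundy value of a sum of independent games is the XOR of the component values.
Combined value = 1 ⊕ 1 = 0.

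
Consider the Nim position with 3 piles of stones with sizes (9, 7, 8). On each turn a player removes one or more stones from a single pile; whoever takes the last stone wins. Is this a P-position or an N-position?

Bitwise XOR of the heap sizes:
  1001  (9)
  0111  (7)
  1000  (8)
  ----
  0110  (6)
The nim-sum is 6 ≠ 0, so this is an N-position: the player to move can win.

N-position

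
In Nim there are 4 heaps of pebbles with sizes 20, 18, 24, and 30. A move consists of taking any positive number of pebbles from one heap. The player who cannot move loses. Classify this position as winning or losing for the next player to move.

Losing position

Compute the nim-sum pairwise:
20 XOR 18 = 6
6 XOR 24 = 30
30 XOR 30 = 0
The nim-sum is 0, so this is a P-position: the player to move is in a losing position under optimal play.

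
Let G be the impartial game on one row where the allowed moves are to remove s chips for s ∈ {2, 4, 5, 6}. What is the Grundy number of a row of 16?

0

Build the Grundy sequence with g(k) = mex{g(k−s) : s ∈ {2, 4, 5, 6}, s ≤ k}:
k:     0  1  2  3  4  5  6  7  8  9 10 11 12 13 14 15 16
g(k):  0  0  1  1  2  2  3  3  0  0  1  1  2  2  3  3  0
So g(16) = 0.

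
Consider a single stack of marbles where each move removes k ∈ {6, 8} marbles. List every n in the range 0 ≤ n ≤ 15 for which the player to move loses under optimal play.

Build the Grundy sequence with g(k) = mex{g(k−s) : s ∈ {6, 8}, s ≤ k}:
k:     0  1  2  3  4  5  6  7  8  9 10 11 12 13 14 15
g(k):  0  0  0  0  0  0  1  1  1  1  1  1  2  2  0  0
The P-positions (g = 0) in 0..15 are 0, 1, 2, 3, 4, 5, 14, 15.

0, 1, 2, 3, 4, 5, 14, 15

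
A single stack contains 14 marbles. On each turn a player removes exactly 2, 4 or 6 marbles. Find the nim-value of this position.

3

Compute g(0), g(1), … for moves {2, 4, 6}:
k:     0  1  2  3  4  5  6  7  8  9 10 11 12 13 14
g(k):  0  0  1  1  2  2  3  3  0  0  1  1  2  2  3
So g(14) = 3.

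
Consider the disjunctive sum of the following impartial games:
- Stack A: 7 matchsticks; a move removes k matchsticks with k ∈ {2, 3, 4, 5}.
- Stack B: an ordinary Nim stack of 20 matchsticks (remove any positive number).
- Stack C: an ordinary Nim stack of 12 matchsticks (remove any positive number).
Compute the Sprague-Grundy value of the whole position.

For stack A, compute g(0), g(1), … with moves {2, 3, 4, 5}:
k:     0  1  2  3  4  5  6  7
g(k):  0  0  1  1  2  2  3  0
So g(7) = 0.
Stack B is a plain Nim stack of size 20, so its Grundy value is 20.
Stack C is a plain Nim stack of size 12, so its Grundy value is 12.
By the Sprague-Grundy theorem, the Grundy value of a sum of independent games is the XOR of the component values.
Combined value = 0 XOR 20 XOR 12 = 24.

24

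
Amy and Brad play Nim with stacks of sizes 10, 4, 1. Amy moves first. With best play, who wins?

Nim-sum: 10 XOR 4 XOR 1 = 15.
The nim-sum is 15 ≠ 0, so this is an N-position: the player to move can win; Amy has a winning move.

Amy wins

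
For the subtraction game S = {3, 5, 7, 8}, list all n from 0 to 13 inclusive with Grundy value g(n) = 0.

Build the Grundy sequence with g(k) = mex{g(k−s) : s ∈ {3, 5, 7, 8}, s ≤ k}:
k:     0  1  2  3  4  5  6  7  8  9 10 11 12 13
g(k):  0  0  0  1  1  1  2  2  2  3  3  0  0  0
The P-positions (g = 0) in 0..13 are 0, 1, 2, 11, 12, 13.

0, 1, 2, 11, 12, 13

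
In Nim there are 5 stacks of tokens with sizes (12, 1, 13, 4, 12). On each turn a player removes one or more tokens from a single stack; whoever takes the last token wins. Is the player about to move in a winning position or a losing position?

Winning position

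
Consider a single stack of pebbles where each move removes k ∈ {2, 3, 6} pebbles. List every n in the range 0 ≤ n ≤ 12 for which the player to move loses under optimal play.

0, 1, 5, 9, 10

Build the Grundy sequence with g(k) = mex{g(k−s) : s ∈ {2, 3, 6}, s ≤ k}:
k:     0  1  2  3  4  5  6  7  8  9 10 11 12
g(k):  0  0  1  1  2  0  3  1  2  0  0  1  1
The P-positions (g = 0) in 0..12 are 0, 1, 5, 9, 10.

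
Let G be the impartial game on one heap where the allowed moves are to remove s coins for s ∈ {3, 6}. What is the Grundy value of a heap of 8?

Build the Grundy sequence with g(k) = mex{g(k−s) : s ∈ {3, 6}, s ≤ k}:
k:     0  1  2  3  4  5  6  7  8
g(k):  0  0  0  1  1  1  2  2  2
So g(8) = 2.

2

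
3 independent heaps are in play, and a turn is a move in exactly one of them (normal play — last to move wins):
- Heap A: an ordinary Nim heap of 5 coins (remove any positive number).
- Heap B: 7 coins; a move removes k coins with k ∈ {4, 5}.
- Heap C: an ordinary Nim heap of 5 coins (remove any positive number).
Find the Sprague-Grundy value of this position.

Heap A is a plain Nim heap of size 5, so its Grundy value is 5.
Grundy values for heap B (subtraction set {4, 5}):
g(0) = mex{} = 0
g(1) = mex{} = 0
g(2) = mex{} = 0
g(3) = mex{} = 0
g(4) = mex{0} = 1
g(5) = mex{0} = 1
g(6) = mex{0} = 1
g(7) = mex{0} = 1
So g(7) = 1.
Heap C is a plain Nim heap of size 5, so its Grundy value is 5.
By the Sprague-Grundy theorem, the Grundy value of a sum of independent games is the XOR of the component values.
Combined value = 5 ⊕ 1 ⊕ 5 = 1.

1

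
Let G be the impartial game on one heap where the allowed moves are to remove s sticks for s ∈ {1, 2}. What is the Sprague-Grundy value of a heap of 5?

2

Compute g(0), g(1), … for moves {1, 2}:
g(0) = mex{} = 0
g(1) = mex{0} = 1
g(2) = mex{0,1} = 2
g(3) = mex{1,2} = 0
g(4) = mex{0,2} = 1
g(5) = mex{0,1} = 2
So g(5) = 2.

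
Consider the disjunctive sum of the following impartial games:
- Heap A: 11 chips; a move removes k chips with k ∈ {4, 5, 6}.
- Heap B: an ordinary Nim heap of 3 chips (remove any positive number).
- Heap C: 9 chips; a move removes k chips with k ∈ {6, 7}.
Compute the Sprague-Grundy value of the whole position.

2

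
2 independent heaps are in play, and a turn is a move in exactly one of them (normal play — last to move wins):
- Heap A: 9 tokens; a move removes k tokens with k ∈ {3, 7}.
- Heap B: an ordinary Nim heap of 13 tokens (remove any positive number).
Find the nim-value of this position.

12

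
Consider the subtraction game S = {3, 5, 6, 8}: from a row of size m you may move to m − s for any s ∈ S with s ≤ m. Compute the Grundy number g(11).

0

Compute g(0), g(1), … for moves {3, 5, 6, 8}:
k:     0  1  2  3  4  5  6  7  8  9 10 11
g(k):  0  0  0  1  1  1  2  2  2  3  3  0
So g(11) = 0.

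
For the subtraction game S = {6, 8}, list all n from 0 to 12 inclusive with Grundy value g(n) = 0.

0, 1, 2, 3, 4, 5

Build the Grundy sequence with g(k) = mex{g(k−s) : s ∈ {6, 8}, s ≤ k}:
g(0) = mex{} = 0
g(1) = mex{} = 0
g(2) = mex{} = 0
g(3) = mex{} = 0
g(4) = mex{} = 0
g(5) = mex{} = 0
g(6) = mex{0} = 1
g(7) = mex{0} = 1
g(8) = mex{0} = 1
g(9) = mex{0} = 1
g(10) = mex{0} = 1
g(11) = mex{0} = 1
g(12) = mex{0,1} = 2
The P-positions (g = 0) in 0..12 are 0, 1, 2, 3, 4, 5.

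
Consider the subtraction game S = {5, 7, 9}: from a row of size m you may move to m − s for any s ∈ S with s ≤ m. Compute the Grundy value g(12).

Build the Grundy sequence with g(k) = mex{g(k−s) : s ∈ {5, 7, 9}, s ≤ k}:
k:     0  1  2  3  4  5  6  7  8  9 10 11 12
g(k):  0  0  0  0  0  1  1  1  1  1  2  2  2
So g(12) = 2.

2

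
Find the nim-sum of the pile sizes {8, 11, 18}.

17

Nim-sum: 8 ⊕ 11 ⊕ 18 = 17.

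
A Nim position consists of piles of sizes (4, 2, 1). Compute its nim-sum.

7

In binary:
  100  (4)
  010  (2)
  001  (1)
  ---
  111  (7)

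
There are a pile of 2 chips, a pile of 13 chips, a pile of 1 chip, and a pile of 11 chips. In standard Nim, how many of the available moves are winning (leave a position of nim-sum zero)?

1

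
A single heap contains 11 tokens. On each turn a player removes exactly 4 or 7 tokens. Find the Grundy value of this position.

Compute g(0), g(1), … for moves {4, 7}:
k:     0  1  2  3  4  5  6  7  8  9 10 11
g(k):  0  0  0  0  1  1  1  1  2  2  2  0
So g(11) = 0.

0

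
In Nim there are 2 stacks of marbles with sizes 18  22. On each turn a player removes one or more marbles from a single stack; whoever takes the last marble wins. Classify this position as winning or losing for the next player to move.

In binary:
  10010  (18)
  10110  (22)
  -----
  00100  (4)
The nim-sum is 4 ≠ 0, so this is an N-position: the player to move can win.

Winning position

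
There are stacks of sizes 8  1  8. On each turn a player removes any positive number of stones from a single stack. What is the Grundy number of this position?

1

Nim-sum: 8 ^ 1 ^ 8 = 1.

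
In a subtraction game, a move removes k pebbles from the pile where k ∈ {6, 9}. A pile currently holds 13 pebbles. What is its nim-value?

2

Compute g(0), g(1), … for moves {6, 9}:
k:     0  1  2  3  4  5  6  7  8  9 10 11 12 13
g(k):  0  0  0  0  0  0  1  1  1  1  1  1  2  2
So g(13) = 2.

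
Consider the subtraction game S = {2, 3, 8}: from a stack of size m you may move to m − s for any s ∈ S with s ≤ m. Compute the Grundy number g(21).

0

Build the Grundy sequence with g(k) = mex{g(k−s) : s ∈ {2, 3, 8}, s ≤ k}:
k:     0  1  2  3  4  5  6  7  8  9 10 11 12 13 14 15 16 17 18 19 20 21
g(k):  0  0  1  1  2  0  0  1  1  2  0  0  1  1  2  0  0  1  1  2  0  0
So g(21) = 0.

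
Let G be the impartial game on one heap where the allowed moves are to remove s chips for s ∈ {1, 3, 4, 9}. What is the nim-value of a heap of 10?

3

Grundy values for subtraction set {1, 3, 4, 9}:
g(0) = mex{} = 0
g(1) = mex{0} = 1
g(2) = mex{1} = 0
g(3) = mex{0} = 1
g(4) = mex{0,1} = 2
g(5) = mex{0,1,2} = 3
g(6) = mex{0,1,3} = 2
g(7) = mex{1,2} = 0
g(8) = mex{0,2,3} = 1
g(9) = mex{0,1,2,3} = 4
g(10) = mex{0,1,2,4} = 3
So g(10) = 3.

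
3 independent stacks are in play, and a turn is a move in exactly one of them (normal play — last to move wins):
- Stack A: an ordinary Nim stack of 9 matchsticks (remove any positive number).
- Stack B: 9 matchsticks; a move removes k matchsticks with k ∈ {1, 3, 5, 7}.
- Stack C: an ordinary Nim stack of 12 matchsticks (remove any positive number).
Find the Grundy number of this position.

4

Stack A is a plain Nim stack of size 9, so its Grundy value is 9.
Build the Grundy sequence for stack B with g(k) = mex{g(k−s) : s ∈ {1, 3, 5, 7}, s ≤ k}:
k:     0  1  2  3  4  5  6  7  8  9
g(k):  0  1  0  1  0  1  0  1  0  1
So g(9) = 1.
Stack C is a plain Nim stack of size 12, so its Grundy value is 12.
By the Sprague-Grundy theorem, the Grundy value of a sum of independent games is the XOR of the component values.
Combined value = 9 XOR 1 XOR 12 = 4.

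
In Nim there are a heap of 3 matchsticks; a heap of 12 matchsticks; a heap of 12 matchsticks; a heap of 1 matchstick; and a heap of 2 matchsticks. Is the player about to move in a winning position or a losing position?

Losing position

Nim-sum: 3 XOR 12 XOR 12 XOR 1 XOR 2 = 0.
The nim-sum is 0, so this is a P-position: the player to move is in a losing position under optimal play.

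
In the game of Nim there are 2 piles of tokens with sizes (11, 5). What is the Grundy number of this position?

14

Compute the nim-sum pairwise:
11 ^ 5 = 14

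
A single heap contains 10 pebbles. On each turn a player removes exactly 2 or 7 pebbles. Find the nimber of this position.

0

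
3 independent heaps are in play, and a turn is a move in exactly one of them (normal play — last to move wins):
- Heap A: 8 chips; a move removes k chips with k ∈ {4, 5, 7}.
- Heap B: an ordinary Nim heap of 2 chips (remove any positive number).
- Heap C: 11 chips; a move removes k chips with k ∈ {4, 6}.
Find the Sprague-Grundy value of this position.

For heap A, compute g(0), g(1), … with moves {4, 5, 7}:
k:     0  1  2  3  4  5  6  7  8
g(k):  0  0  0  0  1  1  1  1  2
So g(8) = 2.
Heap B is a plain Nim heap of size 2, so its Grundy value is 2.
Build the Grundy sequence for heap C with g(k) = mex{g(k−s) : s ∈ {4, 6}, s ≤ k}:
k:     0  1  2  3  4  5  6  7  8  9 10 11
g(k):  0  0  0  0  1  1  1  1  2  2  0  0
So g(11) = 0.
By the Sprague-Grundy theorem, the Grundy value of a sum of independent games is the XOR of the component values.
Combined value = 2 ⊕ 2 ⊕ 0 = 0.

0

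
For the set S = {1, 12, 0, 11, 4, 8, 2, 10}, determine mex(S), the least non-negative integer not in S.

3

The values 0, 1, 2 are all present; 3 is the first non-negative integer missing from the set.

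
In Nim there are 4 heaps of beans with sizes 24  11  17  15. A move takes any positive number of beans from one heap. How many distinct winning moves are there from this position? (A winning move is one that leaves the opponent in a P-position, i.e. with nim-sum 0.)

3

Compute the nim-sum pairwise:
24 XOR 11 = 19
19 XOR 17 = 2
2 XOR 15 = 13
The overall nim-sum is X = 13. A heap of size p has a winning move iff p XOR X < p (reduce it to p XOR X).
  24: 24 XOR 13 = 21 < 24 — winning move (to 21).
  11: 11 XOR 13 = 6 < 11 — winning move (to 6).
  17: 17 XOR 13 = 28 ≥ 17 — no move.
  15: 15 XOR 13 = 2 < 15 — winning move (to 2).
That gives 3 winning moves.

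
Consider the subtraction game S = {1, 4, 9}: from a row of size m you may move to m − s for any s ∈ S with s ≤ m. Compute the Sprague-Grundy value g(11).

1

Grundy values for subtraction set {1, 4, 9}:
g(0) = mex{} = 0
g(1) = mex{0} = 1
g(2) = mex{1} = 0
g(3) = mex{0} = 1
g(4) = mex{0,1} = 2
g(5) = mex{1,2} = 0
g(6) = mex{0} = 1
g(7) = mex{1} = 0
g(8) = mex{0,2} = 1
g(9) = mex{0,1} = 2
g(10) = mex{1,2} = 0
g(11) = mex{0} = 1
So g(11) = 1.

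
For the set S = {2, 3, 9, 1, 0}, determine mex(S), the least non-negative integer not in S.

4

The values 0, 1, 2, 3 are all present; 4 is the first non-negative integer missing from the set.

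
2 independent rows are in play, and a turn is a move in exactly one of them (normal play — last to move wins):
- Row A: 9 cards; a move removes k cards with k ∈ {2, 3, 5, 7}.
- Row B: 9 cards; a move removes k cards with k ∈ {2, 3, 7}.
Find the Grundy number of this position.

Grundy values for row A (subtraction set {2, 3, 5, 7}):
k:     0  1  2  3  4  5  6  7  8  9
g(k):  0  0  1  1  2  2  3  3  4  0
So g(9) = 0.
For row B, compute g(0), g(1), … with moves {2, 3, 7}:
g(0) = mex{} = 0
g(1) = mex{} = 0
g(2) = mex{0} = 1
g(3) = mex{0} = 1
g(4) = mex{0,1} = 2
g(5) = mex{1} = 0
g(6) = mex{1,2} = 0
g(7) = mex{0,2} = 1
g(8) = mex{0} = 1
g(9) = mex{0,1} = 2
So g(9) = 2.
By the Sprague-Grundy theorem, the Grundy value of a sum of independent games is the XOR of the component values.
Combined value = 0 XOR 2 = 2.

2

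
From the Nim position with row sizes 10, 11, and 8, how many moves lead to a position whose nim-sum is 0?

Compute the nim-sum pairwise:
10 ^ 11 = 1
1 ^ 8 = 9
The overall nim-sum is X = 9. A row of size p has a winning move iff p XOR X < p (reduce it to p XOR X).
  10: 10 XOR 9 = 3 < 10 — winning move (to 3).
  11: 11 XOR 9 = 2 < 11 — winning move (to 2).
  8: 8 XOR 9 = 1 < 8 — winning move (to 1).
That gives 3 winning moves.

3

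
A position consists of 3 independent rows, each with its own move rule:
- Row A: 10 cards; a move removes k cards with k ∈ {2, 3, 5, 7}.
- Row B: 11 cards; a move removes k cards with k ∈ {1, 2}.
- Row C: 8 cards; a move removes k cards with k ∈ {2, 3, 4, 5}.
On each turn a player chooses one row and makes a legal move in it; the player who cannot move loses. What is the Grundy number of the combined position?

2

Build the Grundy sequence for row A with g(k) = mex{g(k−s) : s ∈ {2, 3, 5, 7}, s ≤ k}:
g(0) = mex{} = 0
g(1) = mex{} = 0
g(2) = mex{0} = 1
g(3) = mex{0} = 1
g(4) = mex{0,1} = 2
g(5) = mex{0,1} = 2
g(6) = mex{0,1,2} = 3
g(7) = mex{0,1,2} = 3
g(8) = mex{0,1,2,3} = 4
g(9) = mex{1,2,3} = 0
g(10) = mex{1,2,3,4} = 0
So g(10) = 0.
For row B, compute g(0), g(1), … with moves {1, 2}:
g(0) = mex{} = 0
g(1) = mex{0} = 1
g(2) = mex{0,1} = 2
g(3) = mex{1,2} = 0
g(4) = mex{0,2} = 1
g(5) = mex{0,1} = 2
g(6) = mex{1,2} = 0
g(7) = mex{0,2} = 1
g(8) = mex{0,1} = 2
g(9) = mex{1,2} = 0
g(10) = mex{0,2} = 1
g(11) = mex{0,1} = 2
So g(11) = 2.
Build the Grundy sequence for row C with g(k) = mex{g(k−s) : s ∈ {2, 3, 4, 5}, s ≤ k}:
g(0) = mex{} = 0
g(1) = mex{} = 0
g(2) = mex{0} = 1
g(3) = mex{0} = 1
g(4) = mex{0,1} = 2
g(5) = mex{0,1} = 2
g(6) = mex{0,1,2} = 3
g(7) = mex{1,2} = 0
g(8) = mex{1,2,3} = 0
So g(8) = 0.
By the Sprague-Grundy theorem, the Grundy value of a sum of independent games is the XOR of the component values.
Combined value = 0 XOR 2 XOR 0 = 2.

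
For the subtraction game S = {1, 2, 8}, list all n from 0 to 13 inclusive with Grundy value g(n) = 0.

0, 3, 6, 9, 12

Build the Grundy sequence with g(k) = mex{g(k−s) : s ∈ {1, 2, 8}, s ≤ k}:
g(0) = mex{} = 0
g(1) = mex{0} = 1
g(2) = mex{0,1} = 2
g(3) = mex{1,2} = 0
g(4) = mex{0,2} = 1
g(5) = mex{0,1} = 2
g(6) = mex{1,2} = 0
g(7) = mex{0,2} = 1
g(8) = mex{0,1} = 2
g(9) = mex{1,2} = 0
g(10) = mex{0,2} = 1
g(11) = mex{0,1} = 2
g(12) = mex{1,2} = 0
g(13) = mex{0,2} = 1
The P-positions (g = 0) in 0..13 are 0, 3, 6, 9, 12.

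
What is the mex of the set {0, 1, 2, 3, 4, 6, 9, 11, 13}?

5

The values 0, 1, 2, 3, 4 are all present; 5 is the first non-negative integer missing from the set.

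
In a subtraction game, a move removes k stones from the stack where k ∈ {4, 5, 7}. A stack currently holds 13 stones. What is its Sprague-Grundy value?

Compute g(0), g(1), … for moves {4, 5, 7}:
k:     0  1  2  3  4  5  6  7  8  9 10 11 12 13
g(k):  0  0  0  0  1  1  1  1  2  2  2  0  0  0
So g(13) = 0.

0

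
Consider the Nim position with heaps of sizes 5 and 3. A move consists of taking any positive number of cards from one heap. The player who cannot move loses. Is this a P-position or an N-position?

N-position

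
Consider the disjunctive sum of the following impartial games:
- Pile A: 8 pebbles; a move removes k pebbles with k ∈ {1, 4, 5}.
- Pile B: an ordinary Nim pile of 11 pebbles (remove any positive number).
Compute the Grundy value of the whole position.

Build the Grundy sequence for pile A with g(k) = mex{g(k−s) : s ∈ {1, 4, 5}, s ≤ k}:
k:     0  1  2  3  4  5  6  7  8
g(k):  0  1  0  1  2  3  2  3  0
So g(8) = 0.
Pile B is a plain Nim pile of size 11, so its Grundy value is 11.
The value of a disjunctive sum is the nim-sum of the parts.
Combined value = 0 XOR 11 = 11.

11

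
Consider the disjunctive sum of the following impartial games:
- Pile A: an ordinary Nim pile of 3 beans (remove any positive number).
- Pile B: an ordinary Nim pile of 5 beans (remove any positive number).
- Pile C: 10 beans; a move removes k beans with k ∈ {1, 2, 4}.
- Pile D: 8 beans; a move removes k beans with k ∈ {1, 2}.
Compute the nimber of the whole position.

5

Pile A is a plain Nim pile of size 3, so its Grundy value is 3.
Pile B is a plain Nim pile of size 5, so its Grundy value is 5.
Build the Grundy sequence for pile C with g(k) = mex{g(k−s) : s ∈ {1, 2, 4}, s ≤ k}:
g(0) = mex{} = 0
g(1) = mex{0} = 1
g(2) = mex{0,1} = 2
g(3) = mex{1,2} = 0
g(4) = mex{0,2} = 1
g(5) = mex{0,1} = 2
g(6) = mex{1,2} = 0
g(7) = mex{0,2} = 1
g(8) = mex{0,1} = 2
g(9) = mex{1,2} = 0
g(10) = mex{0,2} = 1
So g(10) = 1.
Grundy values for pile D (subtraction set {1, 2}):
g(0) = mex{} = 0
g(1) = mex{0} = 1
g(2) = mex{0,1} = 2
g(3) = mex{1,2} = 0
g(4) = mex{0,2} = 1
g(5) = mex{0,1} = 2
g(6) = mex{1,2} = 0
g(7) = mex{0,2} = 1
g(8) = mex{0,1} = 2
So g(8) = 2.
By the Sprague-Grundy theorem, the Grundy value of a sum of independent games is the XOR of the component values.
Combined value = 3 ⊕ 5 ⊕ 1 ⊕ 2 = 5.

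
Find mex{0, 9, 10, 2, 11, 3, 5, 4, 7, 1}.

6

The values 0, 1, 2, 3, 4, 5 are all present; 6 is the first non-negative integer missing from the set.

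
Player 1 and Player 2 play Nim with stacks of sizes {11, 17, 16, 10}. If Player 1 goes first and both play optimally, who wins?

Player 2 wins

Compute the nim-sum pairwise:
11 ^ 17 = 26
26 ^ 16 = 10
10 ^ 10 = 0
The nim-sum is 0, so this is a P-position: the player to move is in a losing position under optimal play; Player 1 is about to move from it and so loses — Player 2 wins.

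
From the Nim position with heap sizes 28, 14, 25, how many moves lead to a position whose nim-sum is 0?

Nim-sum: 28 XOR 14 XOR 25 = 11.
The overall nim-sum is X = 11. A heap of size p has a winning move iff p XOR X < p (reduce it to p XOR X).
  28: 28 XOR 11 = 23 < 28 — winning move (to 23).
  14: 14 XOR 11 = 5 < 14 — winning move (to 5).
  25: 25 XOR 11 = 18 < 25 — winning move (to 18).
That gives 3 winning moves.

3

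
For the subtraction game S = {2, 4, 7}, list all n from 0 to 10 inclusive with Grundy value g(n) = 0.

0, 1, 6, 9

Compute g(0), g(1), … for moves {2, 4, 7}:
k:     0  1  2  3  4  5  6  7  8  9 10
g(k):  0  0  1  1  2  2  0  3  1  0  2
The P-positions (g = 0) in 0..10 are 0, 1, 6, 9.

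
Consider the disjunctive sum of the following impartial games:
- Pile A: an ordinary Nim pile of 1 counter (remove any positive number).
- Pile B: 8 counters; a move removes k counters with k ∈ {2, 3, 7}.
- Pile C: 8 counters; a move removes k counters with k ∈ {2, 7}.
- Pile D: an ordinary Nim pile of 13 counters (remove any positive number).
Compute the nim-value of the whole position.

15

Pile A is a plain Nim pile of size 1, so its Grundy value is 1.
Grundy values for pile B (subtraction set {2, 3, 7}):
k:     0  1  2  3  4  5  6  7  8
g(k):  0  0  1  1  2  0  0  1  1
So g(8) = 1.
For pile C, compute g(0), g(1), … with moves {2, 7}:
k:     0  1  2  3  4  5  6  7  8
g(k):  0  0  1  1  0  0  1  1  2
So g(8) = 2.
Pile D is a plain Nim pile of size 13, so its Grundy value is 13.
The value of a disjunctive sum is the nim-sum of the parts.
Combined value = 1 ⊕ 1 ⊕ 2 ⊕ 13 = 15.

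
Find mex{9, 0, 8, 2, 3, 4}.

0 is in the set but 1 is not, so the mex is 1.

1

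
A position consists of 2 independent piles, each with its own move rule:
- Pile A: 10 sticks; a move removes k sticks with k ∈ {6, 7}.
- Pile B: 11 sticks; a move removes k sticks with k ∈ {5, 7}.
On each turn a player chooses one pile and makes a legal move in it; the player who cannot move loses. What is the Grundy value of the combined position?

3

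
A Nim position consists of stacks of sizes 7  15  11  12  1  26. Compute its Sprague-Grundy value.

Compute the nim-sum pairwise:
7 XOR 15 = 8
8 XOR 11 = 3
3 XOR 12 = 15
15 XOR 1 = 14
14 XOR 26 = 20

20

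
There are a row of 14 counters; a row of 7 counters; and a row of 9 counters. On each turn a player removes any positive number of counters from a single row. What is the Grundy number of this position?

0

Nim-sum: 14 XOR 7 XOR 9 = 0.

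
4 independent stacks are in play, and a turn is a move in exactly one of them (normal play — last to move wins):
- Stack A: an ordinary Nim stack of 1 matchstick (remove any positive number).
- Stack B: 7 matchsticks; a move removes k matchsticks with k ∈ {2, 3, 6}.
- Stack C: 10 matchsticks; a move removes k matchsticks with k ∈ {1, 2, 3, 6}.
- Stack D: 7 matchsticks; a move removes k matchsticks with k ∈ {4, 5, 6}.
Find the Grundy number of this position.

Stack A is a plain Nim stack of size 1, so its Grundy value is 1.
Build the Grundy sequence for stack B with g(k) = mex{g(k−s) : s ∈ {2, 3, 6}, s ≤ k}:
g(0) = mex{} = 0
g(1) = mex{} = 0
g(2) = mex{0} = 1
g(3) = mex{0} = 1
g(4) = mex{0,1} = 2
g(5) = mex{1} = 0
g(6) = mex{0,1,2} = 3
g(7) = mex{0,2} = 1
So g(7) = 1.
Grundy values for stack C (subtraction set {1, 2, 3, 6}):
g(0) = mex{} = 0
g(1) = mex{0} = 1
g(2) = mex{0,1} = 2
g(3) = mex{0,1,2} = 3
g(4) = mex{1,2,3} = 0
g(5) = mex{0,2,3} = 1
g(6) = mex{0,1,3} = 2
g(7) = mex{0,1,2} = 3
g(8) = mex{1,2,3} = 0
g(9) = mex{0,2,3} = 1
g(10) = mex{0,1,3} = 2
So g(10) = 2.
Build the Grundy sequence for stack D with g(k) = mex{g(k−s) : s ∈ {4, 5, 6}, s ≤ k}:
k:     0  1  2  3  4  5  6  7
g(k):  0  0  0  0  1  1  1  1
So g(7) = 1.
By the Sprague-Grundy theorem, the Grundy value of a sum of independent games is the XOR of the component values.
Combined value = 1 XOR 1 XOR 2 XOR 1 = 3.

3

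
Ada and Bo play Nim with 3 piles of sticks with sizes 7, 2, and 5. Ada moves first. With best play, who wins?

Bo wins

Nim-sum: 7 XOR 2 XOR 5 = 0.
The nim-sum is 0, so this is a P-position: the player to move is in a losing position under optimal play; Ada is about to move from it and so loses — Bo wins.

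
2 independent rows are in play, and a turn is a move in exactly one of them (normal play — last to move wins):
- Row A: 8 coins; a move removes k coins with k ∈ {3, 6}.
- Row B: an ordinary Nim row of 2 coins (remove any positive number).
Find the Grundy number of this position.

0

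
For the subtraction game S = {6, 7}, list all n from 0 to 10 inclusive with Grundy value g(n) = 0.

0, 1, 2, 3, 4, 5

Build the Grundy sequence with g(k) = mex{g(k−s) : s ∈ {6, 7}, s ≤ k}:
k:     0  1  2  3  4  5  6  7  8  9 10
g(k):  0  0  0  0  0  0  1  1  1  1  1
The P-positions (g = 0) in 0..10 are 0, 1, 2, 3, 4, 5.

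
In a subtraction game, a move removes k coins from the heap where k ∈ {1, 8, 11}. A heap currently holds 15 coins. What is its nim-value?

2

Compute g(0), g(1), … for moves {1, 8, 11}:
k:     0  1  2  3  4  5  6  7  8  9 10 11 12 13 14 15
g(k):  0  1  0  1  0  1  0  1  2  0  1  2  3  2  3  2
So g(15) = 2.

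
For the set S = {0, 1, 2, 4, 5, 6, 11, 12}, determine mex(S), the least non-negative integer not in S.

3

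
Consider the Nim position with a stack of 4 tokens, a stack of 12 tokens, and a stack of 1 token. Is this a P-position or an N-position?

Bitwise XOR of the heap sizes:
  0100  (4)
  1100  (12)
  0001  (1)
  ----
  1001  (9)
The nim-sum is 9 ≠ 0, so this is an N-position: the player to move can win.

N-position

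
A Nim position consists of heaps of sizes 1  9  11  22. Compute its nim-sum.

Bitwise XOR of the heap sizes:
  00001  (1)
  01001  (9)
  01011  (11)
  10110  (22)
  -----
  10101  (21)

21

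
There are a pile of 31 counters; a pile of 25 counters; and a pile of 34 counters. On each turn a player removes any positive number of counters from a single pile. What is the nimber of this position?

Write each in binary and XOR column by column:
  011111  (31)
  011001  (25)
  100010  (34)
  ------
  100100  (36)

36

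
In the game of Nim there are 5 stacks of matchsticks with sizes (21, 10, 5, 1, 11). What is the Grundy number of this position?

Nim-sum: 21 ^ 10 ^ 5 ^ 1 ^ 11 = 16.

16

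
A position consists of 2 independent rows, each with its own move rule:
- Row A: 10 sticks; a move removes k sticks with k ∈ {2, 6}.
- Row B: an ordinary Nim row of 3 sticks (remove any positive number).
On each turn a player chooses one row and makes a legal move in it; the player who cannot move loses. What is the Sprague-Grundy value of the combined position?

2

For row A, compute g(0), g(1), … with moves {2, 6}:
g(0) = mex{} = 0
g(1) = mex{} = 0
g(2) = mex{0} = 1
g(3) = mex{0} = 1
g(4) = mex{1} = 0
g(5) = mex{1} = 0
g(6) = mex{0} = 1
g(7) = mex{0} = 1
g(8) = mex{1} = 0
g(9) = mex{1} = 0
g(10) = mex{0} = 1
So g(10) = 1.
Row B is a plain Nim row of size 3, so its Grundy value is 3.
The value of a disjunctive sum is the nim-sum of the parts.
Combined value = 1 ⊕ 3 = 2.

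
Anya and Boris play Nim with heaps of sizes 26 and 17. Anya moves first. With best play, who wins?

Bitwise XOR of the heap sizes:
  11010  (26)
  10001  (17)
  -----
  01011  (11)
The nim-sum is 11 ≠ 0, so this is an N-position: the player to move can win; Anya has a winning move.

Anya wins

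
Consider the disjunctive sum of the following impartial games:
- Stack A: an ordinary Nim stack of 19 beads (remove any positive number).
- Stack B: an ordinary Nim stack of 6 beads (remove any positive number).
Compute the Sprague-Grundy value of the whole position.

21

Stack A is a plain Nim stack of size 19, so its Grundy value is 19.
Stack B is a plain Nim stack of size 6, so its Grundy value is 6.
By the Sprague-Grundy theorem, the Grundy value of a sum of independent games is the XOR of the component values.
Combined value = 19 XOR 6 = 21.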